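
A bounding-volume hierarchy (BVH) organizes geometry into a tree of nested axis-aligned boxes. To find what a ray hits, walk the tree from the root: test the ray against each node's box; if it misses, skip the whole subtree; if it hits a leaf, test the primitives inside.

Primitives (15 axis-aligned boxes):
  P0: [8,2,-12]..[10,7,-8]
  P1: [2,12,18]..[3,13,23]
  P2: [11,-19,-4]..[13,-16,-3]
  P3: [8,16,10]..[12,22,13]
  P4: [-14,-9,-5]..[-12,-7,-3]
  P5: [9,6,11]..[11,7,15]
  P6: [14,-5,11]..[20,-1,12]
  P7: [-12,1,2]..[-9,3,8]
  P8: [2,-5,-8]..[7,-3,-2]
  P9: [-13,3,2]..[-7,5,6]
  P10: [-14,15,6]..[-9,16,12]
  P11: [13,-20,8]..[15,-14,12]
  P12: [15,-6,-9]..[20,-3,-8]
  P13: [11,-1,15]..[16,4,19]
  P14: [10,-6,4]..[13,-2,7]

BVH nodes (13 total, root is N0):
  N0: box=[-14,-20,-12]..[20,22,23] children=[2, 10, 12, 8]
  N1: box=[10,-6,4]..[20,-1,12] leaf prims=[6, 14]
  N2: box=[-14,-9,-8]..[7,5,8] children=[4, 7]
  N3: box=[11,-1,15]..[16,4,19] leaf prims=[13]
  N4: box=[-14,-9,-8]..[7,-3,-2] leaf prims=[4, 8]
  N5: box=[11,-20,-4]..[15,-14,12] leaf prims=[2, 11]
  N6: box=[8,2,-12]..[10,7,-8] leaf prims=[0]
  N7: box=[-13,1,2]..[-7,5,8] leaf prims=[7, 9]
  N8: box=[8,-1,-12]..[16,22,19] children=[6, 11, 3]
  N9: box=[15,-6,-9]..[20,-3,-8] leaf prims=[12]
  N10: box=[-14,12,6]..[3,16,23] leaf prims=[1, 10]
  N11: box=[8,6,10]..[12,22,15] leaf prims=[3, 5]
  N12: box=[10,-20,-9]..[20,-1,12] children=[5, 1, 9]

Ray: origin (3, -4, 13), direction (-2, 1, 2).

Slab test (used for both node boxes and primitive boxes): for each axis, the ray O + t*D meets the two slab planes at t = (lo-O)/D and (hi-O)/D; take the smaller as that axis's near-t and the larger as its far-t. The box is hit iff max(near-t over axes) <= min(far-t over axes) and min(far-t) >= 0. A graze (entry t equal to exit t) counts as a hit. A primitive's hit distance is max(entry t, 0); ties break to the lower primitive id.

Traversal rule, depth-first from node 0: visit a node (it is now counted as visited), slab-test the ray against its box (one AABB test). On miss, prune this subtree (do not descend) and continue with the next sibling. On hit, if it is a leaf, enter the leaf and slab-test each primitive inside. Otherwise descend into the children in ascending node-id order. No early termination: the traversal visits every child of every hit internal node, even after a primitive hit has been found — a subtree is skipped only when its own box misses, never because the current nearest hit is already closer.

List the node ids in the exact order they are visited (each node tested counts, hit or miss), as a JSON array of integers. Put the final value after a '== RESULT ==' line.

Trace the traversal:
N0 x:[-17/2,17/2] y:[-16,26] z:[-25/2,5] -> hit [-17/2,5], descend [2, 8, 10, 12]
  N2 x:[-2,17/2] y:[-5,9] z:[-21/2,-5/2] -> miss, prune
  N8 x:[-13/2,-5/2] y:[3,26] z:[-25/2,3] -> miss, prune
  N10 x:[0,17/2] y:[16,20] z:[-7/2,5] -> miss, prune
  N12 x:[-17/2,-7/2] y:[-16,3] z:[-11,-1/2] -> miss, prune

5 AABB tests over nodes [0, 2, 8, 10, 12]; 0 leaves entered; closest miss.

== RESULT ==
[0, 2, 8, 10, 12]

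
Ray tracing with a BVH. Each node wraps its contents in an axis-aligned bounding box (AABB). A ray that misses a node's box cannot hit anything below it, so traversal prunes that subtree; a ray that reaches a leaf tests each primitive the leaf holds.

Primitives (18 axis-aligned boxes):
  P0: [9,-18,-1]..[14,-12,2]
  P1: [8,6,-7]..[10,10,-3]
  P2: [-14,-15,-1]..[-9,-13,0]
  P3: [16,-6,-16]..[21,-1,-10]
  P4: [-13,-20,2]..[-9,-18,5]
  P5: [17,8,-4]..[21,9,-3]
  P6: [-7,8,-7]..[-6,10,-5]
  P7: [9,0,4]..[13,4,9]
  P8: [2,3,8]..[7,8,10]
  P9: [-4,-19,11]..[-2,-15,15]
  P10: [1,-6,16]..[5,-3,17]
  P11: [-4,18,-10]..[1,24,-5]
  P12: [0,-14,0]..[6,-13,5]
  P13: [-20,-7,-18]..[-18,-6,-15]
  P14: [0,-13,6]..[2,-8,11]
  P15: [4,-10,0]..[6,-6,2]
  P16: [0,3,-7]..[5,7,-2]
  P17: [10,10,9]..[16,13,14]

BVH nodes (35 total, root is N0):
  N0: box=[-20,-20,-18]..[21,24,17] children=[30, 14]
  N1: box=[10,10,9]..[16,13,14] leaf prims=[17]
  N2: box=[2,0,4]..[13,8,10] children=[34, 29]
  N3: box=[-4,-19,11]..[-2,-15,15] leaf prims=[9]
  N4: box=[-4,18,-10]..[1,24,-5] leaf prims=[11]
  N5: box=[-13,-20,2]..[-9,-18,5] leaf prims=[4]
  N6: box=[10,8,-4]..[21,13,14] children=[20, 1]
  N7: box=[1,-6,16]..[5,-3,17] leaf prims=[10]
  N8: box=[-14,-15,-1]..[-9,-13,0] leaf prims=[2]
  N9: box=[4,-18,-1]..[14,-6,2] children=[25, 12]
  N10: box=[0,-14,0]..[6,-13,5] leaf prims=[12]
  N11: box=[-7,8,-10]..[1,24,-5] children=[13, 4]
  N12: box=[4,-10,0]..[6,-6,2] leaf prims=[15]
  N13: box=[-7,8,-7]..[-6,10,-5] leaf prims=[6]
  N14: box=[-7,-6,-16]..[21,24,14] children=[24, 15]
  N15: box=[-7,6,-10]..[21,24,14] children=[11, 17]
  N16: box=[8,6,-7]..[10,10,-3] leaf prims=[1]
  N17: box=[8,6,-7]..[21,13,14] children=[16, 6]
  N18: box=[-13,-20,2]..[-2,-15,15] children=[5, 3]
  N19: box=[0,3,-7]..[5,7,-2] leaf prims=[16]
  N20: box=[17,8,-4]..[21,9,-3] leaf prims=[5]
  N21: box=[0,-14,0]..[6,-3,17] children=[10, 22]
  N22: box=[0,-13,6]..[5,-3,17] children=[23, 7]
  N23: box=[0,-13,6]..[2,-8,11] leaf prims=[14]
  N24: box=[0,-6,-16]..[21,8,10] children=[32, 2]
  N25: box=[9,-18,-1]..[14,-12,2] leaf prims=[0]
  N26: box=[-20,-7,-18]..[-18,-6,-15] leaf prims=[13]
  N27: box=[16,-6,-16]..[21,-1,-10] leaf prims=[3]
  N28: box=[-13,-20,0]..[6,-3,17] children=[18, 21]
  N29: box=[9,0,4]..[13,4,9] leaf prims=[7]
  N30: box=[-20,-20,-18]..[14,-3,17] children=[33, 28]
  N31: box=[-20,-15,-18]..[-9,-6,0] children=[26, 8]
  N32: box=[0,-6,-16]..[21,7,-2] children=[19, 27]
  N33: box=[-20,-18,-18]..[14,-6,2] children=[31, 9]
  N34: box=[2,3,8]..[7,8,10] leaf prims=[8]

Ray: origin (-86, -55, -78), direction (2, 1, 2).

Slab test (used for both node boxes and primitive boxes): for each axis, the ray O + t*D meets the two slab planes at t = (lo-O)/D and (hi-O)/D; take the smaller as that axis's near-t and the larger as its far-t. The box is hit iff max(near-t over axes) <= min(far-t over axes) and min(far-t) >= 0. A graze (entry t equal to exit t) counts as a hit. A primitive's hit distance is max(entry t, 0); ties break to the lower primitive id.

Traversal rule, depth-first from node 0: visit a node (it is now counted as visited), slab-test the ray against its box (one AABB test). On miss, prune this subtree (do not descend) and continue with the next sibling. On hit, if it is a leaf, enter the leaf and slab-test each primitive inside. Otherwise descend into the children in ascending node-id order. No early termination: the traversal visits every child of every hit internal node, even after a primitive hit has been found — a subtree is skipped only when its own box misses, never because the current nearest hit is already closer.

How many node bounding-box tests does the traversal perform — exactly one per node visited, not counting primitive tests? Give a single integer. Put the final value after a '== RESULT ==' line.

Traverse from the root:
N0 x:[33,107/2] y:[35,79] z:[30,95/2] -> hit [35,95/2], descend [14, 30]
  N14 x:[79/2,107/2] y:[49,79] z:[31,46] -> miss, prune
  N30 x:[33,50] y:[35,52] z:[30,95/2] -> hit [35,95/2], descend [28, 33]
    N28 x:[73/2,46] y:[35,52] z:[39,95/2] -> hit [39,46], descend [18, 21]
      N18 x:[73/2,42] y:[35,40] z:[40,93/2] -> hit [40,40], descend [3, 5]
        N3 x:[41,42] y:[36,40] z:[89/2,93/2] -> miss, prune
        N5 x:[73/2,77/2] y:[35,37] z:[40,83/2] -> miss, prune
      N21 x:[43,46] y:[41,52] z:[39,95/2] -> hit [43,46], descend [10, 22]
        N10 x:[43,46] y:[41,42] z:[39,83/2] -> miss, prune
        N22 x:[43,91/2] y:[42,52] z:[42,95/2] -> hit [43,91/2], descend [7, 23]
          N7 x:[87/2,91/2] y:[49,52] z:[47,95/2] -> miss, prune
          N23 x:[43,44] y:[42,47] z:[42,89/2] -> hit [43,44] leaf, test {P14@t=43}
    N33 x:[33,50] y:[37,49] z:[30,40] -> hit [37,40], descend [9, 31]
      N9 x:[45,50] y:[37,49] z:[77/2,40] -> miss, prune
      N31 x:[33,77/2] y:[40,49] z:[30,39] -> miss, prune

15 AABB tests over nodes [0, 14, 30, 28, 18, 3, 5, 21, 10, 22, 7, 23, 33, 9, 31]; 1 leaf entered; closest P14.

== RESULT ==
15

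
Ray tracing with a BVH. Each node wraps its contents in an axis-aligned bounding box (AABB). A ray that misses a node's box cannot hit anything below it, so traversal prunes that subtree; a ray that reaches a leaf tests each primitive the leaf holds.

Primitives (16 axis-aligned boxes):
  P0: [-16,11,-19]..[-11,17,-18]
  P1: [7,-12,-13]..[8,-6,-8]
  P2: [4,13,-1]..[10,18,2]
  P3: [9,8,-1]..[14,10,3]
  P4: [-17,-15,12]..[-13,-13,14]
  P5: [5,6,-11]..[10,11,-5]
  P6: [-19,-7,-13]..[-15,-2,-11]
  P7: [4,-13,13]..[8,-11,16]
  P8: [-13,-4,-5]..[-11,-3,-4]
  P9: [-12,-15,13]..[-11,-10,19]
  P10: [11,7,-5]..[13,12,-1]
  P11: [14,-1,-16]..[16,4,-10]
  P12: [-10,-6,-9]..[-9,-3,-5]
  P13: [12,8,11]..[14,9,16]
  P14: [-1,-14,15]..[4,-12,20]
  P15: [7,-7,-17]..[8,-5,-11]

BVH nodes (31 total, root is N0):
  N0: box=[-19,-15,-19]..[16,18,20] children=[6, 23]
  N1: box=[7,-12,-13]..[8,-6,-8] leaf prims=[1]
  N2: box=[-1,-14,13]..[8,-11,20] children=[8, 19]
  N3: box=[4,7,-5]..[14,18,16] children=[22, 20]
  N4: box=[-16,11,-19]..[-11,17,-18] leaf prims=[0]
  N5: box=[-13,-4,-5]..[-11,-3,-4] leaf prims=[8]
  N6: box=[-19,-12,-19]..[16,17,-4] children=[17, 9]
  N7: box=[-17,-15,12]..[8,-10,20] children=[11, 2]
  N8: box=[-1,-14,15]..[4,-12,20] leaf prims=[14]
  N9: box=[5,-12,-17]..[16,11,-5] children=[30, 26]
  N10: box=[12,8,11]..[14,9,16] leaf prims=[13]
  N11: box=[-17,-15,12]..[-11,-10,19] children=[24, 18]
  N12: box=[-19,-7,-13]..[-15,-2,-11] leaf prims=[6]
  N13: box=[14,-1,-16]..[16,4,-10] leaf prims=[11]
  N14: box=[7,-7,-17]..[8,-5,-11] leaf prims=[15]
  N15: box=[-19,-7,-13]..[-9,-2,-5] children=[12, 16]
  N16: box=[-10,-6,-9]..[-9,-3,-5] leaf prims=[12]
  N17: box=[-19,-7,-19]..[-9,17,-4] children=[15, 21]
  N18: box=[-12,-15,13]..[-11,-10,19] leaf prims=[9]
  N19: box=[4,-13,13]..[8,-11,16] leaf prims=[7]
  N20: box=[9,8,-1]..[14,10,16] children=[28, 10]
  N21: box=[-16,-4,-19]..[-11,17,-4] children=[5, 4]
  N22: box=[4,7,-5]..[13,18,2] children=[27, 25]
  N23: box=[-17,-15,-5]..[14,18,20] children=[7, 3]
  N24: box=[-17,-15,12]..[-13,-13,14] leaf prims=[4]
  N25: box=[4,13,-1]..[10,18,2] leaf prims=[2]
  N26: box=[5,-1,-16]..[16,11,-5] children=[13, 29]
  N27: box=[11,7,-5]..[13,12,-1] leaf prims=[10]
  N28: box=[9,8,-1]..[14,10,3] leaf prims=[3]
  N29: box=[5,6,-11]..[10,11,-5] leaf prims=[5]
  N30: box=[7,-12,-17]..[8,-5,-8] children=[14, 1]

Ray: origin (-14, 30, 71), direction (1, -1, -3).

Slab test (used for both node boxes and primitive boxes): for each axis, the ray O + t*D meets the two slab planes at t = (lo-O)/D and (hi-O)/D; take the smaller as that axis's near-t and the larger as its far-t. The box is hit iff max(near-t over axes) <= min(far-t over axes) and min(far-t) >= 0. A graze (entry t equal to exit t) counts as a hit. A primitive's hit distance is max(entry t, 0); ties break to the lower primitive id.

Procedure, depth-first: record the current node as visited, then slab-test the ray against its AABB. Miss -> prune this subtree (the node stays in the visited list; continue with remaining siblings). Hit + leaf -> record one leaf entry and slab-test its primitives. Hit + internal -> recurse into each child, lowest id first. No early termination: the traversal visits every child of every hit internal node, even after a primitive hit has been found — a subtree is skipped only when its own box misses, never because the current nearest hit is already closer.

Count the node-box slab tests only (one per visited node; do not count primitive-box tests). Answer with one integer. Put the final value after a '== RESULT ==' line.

Walk:
N0 x:[-5,30] y:[12,45] z:[17,30] -> hit [17,30], descend [6, 23]
  N6 x:[-5,30] y:[13,42] z:[25,30] -> hit [25,30], descend [9, 17]
    N9 x:[19,30] y:[19,42] z:[76/3,88/3] -> hit [76/3,88/3], descend [26, 30]
      N26 x:[19,30] y:[19,31] z:[76/3,29] -> hit [76/3,29], descend [13, 29]
        N13 x:[28,30] y:[26,31] z:[27,29] -> hit [28,29] leaf, test {P11@t=28}
        N29 x:[19,24] y:[19,24] z:[76/3,82/3] -> miss, prune
      N30 x:[21,22] y:[35,42] z:[79/3,88/3] -> miss, prune
    N17 x:[-5,5] y:[13,37] z:[25,30] -> miss, prune
  N23 x:[-3,28] y:[12,45] z:[17,76/3] -> hit [17,76/3], descend [3, 7]
    N3 x:[18,28] y:[12,23] z:[55/3,76/3] -> hit [55/3,23], descend [20, 22]
      N20 x:[23,28] y:[20,22] z:[55/3,24] -> miss, prune
      N22 x:[18,27] y:[12,23] z:[23,76/3] -> hit [23,23], descend [25, 27]
        N25 x:[18,24] y:[12,17] z:[23,24] -> miss, prune
        N27 x:[25,27] y:[18,23] z:[24,76/3] -> miss, prune
    N7 x:[-3,22] y:[40,45] z:[17,59/3] -> miss, prune

order=[0, 6, 9, 26, 13, 29, 30, 17, 23, 3, 20, 22, 25, 27, 7]  |boxes|=15  |leaves|=1  hit=P11

== RESULT ==
15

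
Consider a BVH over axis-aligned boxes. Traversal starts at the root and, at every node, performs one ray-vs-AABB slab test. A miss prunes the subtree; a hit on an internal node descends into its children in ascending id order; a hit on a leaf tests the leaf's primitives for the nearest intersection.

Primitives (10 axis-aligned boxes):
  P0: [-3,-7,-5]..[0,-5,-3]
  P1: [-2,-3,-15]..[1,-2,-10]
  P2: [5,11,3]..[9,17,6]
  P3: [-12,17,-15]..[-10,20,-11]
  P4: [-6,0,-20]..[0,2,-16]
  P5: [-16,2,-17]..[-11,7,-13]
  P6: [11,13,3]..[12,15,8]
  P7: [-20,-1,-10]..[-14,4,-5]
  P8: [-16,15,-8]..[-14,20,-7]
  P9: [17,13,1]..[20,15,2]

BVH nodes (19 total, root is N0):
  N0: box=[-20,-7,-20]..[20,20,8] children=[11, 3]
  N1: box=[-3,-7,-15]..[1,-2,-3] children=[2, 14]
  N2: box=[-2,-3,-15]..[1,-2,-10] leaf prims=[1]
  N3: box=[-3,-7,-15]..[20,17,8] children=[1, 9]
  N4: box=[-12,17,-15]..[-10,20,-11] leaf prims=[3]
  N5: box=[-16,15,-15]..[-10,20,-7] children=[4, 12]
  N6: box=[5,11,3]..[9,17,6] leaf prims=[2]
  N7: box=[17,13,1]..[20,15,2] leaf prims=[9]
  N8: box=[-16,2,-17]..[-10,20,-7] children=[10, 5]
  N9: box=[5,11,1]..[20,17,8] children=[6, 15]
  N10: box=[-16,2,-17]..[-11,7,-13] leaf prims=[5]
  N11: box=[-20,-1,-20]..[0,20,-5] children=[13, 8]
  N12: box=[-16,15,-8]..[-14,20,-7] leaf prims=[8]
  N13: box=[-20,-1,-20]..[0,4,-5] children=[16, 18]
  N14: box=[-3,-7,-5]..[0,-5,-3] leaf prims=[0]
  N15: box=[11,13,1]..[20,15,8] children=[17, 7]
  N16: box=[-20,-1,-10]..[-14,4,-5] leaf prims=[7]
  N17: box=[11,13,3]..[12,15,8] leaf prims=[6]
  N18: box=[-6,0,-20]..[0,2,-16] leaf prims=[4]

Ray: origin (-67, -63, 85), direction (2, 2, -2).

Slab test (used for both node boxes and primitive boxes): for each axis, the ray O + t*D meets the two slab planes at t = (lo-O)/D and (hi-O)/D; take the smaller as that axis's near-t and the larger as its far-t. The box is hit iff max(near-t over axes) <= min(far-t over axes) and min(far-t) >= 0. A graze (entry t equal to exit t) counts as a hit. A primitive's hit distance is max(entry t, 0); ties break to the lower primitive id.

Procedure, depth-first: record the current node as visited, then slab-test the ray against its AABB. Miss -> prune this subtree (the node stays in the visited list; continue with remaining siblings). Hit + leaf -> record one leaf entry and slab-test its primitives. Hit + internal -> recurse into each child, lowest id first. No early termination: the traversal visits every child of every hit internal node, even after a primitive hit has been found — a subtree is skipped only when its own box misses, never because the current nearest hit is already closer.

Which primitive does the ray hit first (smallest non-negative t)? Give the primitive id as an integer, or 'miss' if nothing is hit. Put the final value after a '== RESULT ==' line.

Trace the traversal:
N0 x:[47/2,87/2] y:[28,83/2] z:[77/2,105/2] -> hit [77/2,83/2], descend [3, 11]
  N3 x:[32,87/2] y:[28,40] z:[77/2,50] -> hit [77/2,40], descend [1, 9]
    N1 x:[32,34] y:[28,61/2] z:[44,50] -> miss, prune
    N9 x:[36,87/2] y:[37,40] z:[77/2,42] -> hit [77/2,40], descend [6, 15]
      N6 x:[36,38] y:[37,40] z:[79/2,41] -> miss, prune
      N15 x:[39,87/2] y:[38,39] z:[77/2,42] -> hit [39,39], descend [7, 17]
        N7 x:[42,87/2] y:[38,39] z:[83/2,42] -> miss, prune
        N17 x:[39,79/2] y:[38,39] z:[77/2,41] -> hit [39,39] leaf, test {P6@t=39}
  N11 x:[47/2,67/2] y:[31,83/2] z:[45,105/2] -> miss, prune

order=[0, 3, 1, 9, 6, 15, 7, 17, 11]  |boxes|=9  |leaves|=1  hit=P6

== RESULT ==
6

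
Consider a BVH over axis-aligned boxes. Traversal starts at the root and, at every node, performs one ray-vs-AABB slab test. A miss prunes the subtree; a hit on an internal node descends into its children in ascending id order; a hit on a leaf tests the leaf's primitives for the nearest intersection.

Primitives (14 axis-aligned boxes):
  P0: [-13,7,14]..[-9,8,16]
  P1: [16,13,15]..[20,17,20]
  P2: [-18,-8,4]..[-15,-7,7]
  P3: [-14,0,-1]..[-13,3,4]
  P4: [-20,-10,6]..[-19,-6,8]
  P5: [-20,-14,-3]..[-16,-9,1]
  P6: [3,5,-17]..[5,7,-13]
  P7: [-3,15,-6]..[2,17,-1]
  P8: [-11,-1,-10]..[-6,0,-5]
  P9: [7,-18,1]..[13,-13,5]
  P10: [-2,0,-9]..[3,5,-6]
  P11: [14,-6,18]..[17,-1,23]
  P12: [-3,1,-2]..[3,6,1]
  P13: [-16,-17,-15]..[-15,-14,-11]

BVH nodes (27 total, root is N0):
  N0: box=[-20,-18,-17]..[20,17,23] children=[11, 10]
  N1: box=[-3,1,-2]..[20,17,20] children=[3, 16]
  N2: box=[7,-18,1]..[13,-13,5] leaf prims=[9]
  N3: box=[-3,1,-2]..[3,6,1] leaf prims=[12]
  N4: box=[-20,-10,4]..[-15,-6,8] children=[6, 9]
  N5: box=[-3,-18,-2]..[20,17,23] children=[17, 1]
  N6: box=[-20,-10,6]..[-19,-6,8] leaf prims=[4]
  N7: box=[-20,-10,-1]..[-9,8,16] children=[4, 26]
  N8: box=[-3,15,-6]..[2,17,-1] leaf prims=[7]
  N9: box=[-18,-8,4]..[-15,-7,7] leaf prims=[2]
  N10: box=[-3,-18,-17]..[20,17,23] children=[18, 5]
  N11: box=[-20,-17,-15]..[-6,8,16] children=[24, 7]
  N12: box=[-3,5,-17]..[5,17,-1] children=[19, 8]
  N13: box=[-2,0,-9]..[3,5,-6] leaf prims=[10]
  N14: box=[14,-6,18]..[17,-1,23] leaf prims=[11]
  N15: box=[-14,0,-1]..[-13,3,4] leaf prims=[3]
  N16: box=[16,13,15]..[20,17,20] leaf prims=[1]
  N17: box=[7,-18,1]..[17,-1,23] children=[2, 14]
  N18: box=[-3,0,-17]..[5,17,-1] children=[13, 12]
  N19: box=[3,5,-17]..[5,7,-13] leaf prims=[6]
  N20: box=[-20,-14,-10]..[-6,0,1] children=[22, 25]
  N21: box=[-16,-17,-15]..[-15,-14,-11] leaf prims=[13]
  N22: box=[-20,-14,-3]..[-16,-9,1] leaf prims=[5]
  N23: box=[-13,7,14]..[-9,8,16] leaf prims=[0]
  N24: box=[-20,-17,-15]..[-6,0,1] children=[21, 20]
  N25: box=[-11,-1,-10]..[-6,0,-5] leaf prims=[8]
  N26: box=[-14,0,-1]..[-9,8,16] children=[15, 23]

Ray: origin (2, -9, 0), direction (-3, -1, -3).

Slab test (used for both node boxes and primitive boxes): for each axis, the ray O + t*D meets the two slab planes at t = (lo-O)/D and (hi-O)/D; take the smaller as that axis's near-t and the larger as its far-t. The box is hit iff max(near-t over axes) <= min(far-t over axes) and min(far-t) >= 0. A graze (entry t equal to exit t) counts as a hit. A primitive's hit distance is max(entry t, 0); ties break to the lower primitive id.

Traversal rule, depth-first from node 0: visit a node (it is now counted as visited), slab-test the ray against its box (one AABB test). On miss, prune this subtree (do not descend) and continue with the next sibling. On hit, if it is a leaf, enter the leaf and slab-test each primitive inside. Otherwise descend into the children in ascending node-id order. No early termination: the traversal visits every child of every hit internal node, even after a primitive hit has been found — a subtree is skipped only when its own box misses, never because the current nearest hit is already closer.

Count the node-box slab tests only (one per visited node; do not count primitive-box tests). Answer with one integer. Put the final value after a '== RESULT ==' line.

Traverse from the root:
N0 x:[-6,22/3] y:[-26,9] z:[-23/3,17/3] -> hit [-6,17/3], descend [10, 11]
  N10 x:[-6,5/3] y:[-26,9] z:[-23/3,17/3] -> hit [-6,5/3], descend [5, 18]
    N5 x:[-6,5/3] y:[-26,9] z:[-23/3,2/3] -> hit [-6,2/3], descend [1, 17]
      N1 x:[-6,5/3] y:[-26,-10] z:[-20/3,2/3] -> miss, prune
      N17 x:[-5,-5/3] y:[-8,9] z:[-23/3,-1/3] -> miss, prune
    N18 x:[-1,5/3] y:[-26,-9] z:[1/3,17/3] -> miss, prune
  N11 x:[8/3,22/3] y:[-17,8] z:[-16/3,5] -> hit [8/3,5], descend [7, 24]
    N7 x:[11/3,22/3] y:[-17,1] z:[-16/3,1/3] -> miss, prune
    N24 x:[8/3,22/3] y:[-9,8] z:[-1/3,5] -> hit [8/3,5], descend [20, 21]
      N20 x:[8/3,22/3] y:[-9,5] z:[-1/3,10/3] -> hit [8/3,10/3], descend [22, 25]
        N22 x:[6,22/3] y:[0,5] z:[-1/3,1] -> miss, prune
        N25 x:[8/3,13/3] y:[-9,-8] z:[5/3,10/3] -> miss, prune
      N21 x:[17/3,6] y:[5,8] z:[11/3,5] -> miss, prune

Visited [0, 10, 5, 1, 17, 18, 11, 7, 24, 20, 22, 25, 21]. Tests: 13 box, 0 leaf. Nearest: miss.

== RESULT ==
13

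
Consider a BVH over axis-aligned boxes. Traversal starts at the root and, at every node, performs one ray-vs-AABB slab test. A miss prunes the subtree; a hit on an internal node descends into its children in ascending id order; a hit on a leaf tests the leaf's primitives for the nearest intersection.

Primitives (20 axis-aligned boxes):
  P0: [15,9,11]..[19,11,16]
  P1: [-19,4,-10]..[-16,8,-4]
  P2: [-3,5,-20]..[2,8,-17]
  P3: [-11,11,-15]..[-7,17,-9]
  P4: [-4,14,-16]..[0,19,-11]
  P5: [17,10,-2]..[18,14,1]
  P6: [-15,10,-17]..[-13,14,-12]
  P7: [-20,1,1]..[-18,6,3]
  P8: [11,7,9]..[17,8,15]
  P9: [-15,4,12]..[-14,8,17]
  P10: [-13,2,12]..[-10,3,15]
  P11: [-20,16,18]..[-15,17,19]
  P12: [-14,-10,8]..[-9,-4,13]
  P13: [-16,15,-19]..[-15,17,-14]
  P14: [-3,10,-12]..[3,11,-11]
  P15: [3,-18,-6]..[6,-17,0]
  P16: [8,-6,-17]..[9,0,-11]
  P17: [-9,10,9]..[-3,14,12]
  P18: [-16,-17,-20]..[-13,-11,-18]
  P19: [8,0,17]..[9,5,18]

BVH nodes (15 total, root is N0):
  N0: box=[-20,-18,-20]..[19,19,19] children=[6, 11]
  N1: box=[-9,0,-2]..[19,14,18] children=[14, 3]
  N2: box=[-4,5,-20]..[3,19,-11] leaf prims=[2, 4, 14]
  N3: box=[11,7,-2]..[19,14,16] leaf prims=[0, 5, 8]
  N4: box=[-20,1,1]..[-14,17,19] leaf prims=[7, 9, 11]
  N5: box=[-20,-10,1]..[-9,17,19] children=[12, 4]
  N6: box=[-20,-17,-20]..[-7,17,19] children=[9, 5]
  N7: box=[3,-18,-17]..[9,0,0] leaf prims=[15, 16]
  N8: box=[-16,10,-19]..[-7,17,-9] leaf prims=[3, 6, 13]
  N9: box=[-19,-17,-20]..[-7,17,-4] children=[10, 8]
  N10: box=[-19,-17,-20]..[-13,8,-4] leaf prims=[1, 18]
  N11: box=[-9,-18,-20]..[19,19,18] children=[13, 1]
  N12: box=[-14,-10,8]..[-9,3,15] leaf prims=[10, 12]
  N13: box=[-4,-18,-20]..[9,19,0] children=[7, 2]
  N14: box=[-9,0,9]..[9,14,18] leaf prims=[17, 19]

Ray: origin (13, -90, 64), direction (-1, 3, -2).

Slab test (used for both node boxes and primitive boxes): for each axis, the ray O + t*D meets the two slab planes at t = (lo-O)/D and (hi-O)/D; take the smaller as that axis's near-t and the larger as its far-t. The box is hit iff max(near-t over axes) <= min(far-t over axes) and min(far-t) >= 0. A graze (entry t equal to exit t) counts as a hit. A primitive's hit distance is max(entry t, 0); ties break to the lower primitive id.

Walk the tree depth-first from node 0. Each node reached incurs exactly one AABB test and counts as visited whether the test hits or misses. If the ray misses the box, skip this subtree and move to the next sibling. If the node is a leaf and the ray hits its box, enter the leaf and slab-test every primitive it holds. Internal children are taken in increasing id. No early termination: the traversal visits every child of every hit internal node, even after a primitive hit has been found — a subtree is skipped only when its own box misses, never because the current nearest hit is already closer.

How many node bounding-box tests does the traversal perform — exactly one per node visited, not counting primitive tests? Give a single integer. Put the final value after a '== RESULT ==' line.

Walk:
N0 x:[-6,33] y:[24,109/3] z:[45/2,42] -> hit [24,33], descend [6, 11]
  N6 x:[20,33] y:[73/3,107/3] z:[45/2,42] -> hit [73/3,33], descend [5, 9]
    N5 x:[22,33] y:[80/3,107/3] z:[45/2,63/2] -> hit [80/3,63/2], descend [4, 12]
      N4 x:[27,33] y:[91/3,107/3] z:[45/2,63/2] -> hit [91/3,63/2] leaf, test {P7@t=31, P9(miss), P11(miss)}
      N12 x:[22,27] y:[80/3,31] z:[49/2,28] -> hit [80/3,27] leaf, test {P10(miss), P12@t=80/3}
    N9 x:[20,32] y:[73/3,107/3] z:[34,42] -> miss, prune
  N11 x:[-6,22] y:[24,109/3] z:[23,42] -> miss, prune

Visited [0, 6, 5, 4, 12, 9, 11]. Tests: 7 box, 2 leaf. Nearest: P12.

== RESULT ==
7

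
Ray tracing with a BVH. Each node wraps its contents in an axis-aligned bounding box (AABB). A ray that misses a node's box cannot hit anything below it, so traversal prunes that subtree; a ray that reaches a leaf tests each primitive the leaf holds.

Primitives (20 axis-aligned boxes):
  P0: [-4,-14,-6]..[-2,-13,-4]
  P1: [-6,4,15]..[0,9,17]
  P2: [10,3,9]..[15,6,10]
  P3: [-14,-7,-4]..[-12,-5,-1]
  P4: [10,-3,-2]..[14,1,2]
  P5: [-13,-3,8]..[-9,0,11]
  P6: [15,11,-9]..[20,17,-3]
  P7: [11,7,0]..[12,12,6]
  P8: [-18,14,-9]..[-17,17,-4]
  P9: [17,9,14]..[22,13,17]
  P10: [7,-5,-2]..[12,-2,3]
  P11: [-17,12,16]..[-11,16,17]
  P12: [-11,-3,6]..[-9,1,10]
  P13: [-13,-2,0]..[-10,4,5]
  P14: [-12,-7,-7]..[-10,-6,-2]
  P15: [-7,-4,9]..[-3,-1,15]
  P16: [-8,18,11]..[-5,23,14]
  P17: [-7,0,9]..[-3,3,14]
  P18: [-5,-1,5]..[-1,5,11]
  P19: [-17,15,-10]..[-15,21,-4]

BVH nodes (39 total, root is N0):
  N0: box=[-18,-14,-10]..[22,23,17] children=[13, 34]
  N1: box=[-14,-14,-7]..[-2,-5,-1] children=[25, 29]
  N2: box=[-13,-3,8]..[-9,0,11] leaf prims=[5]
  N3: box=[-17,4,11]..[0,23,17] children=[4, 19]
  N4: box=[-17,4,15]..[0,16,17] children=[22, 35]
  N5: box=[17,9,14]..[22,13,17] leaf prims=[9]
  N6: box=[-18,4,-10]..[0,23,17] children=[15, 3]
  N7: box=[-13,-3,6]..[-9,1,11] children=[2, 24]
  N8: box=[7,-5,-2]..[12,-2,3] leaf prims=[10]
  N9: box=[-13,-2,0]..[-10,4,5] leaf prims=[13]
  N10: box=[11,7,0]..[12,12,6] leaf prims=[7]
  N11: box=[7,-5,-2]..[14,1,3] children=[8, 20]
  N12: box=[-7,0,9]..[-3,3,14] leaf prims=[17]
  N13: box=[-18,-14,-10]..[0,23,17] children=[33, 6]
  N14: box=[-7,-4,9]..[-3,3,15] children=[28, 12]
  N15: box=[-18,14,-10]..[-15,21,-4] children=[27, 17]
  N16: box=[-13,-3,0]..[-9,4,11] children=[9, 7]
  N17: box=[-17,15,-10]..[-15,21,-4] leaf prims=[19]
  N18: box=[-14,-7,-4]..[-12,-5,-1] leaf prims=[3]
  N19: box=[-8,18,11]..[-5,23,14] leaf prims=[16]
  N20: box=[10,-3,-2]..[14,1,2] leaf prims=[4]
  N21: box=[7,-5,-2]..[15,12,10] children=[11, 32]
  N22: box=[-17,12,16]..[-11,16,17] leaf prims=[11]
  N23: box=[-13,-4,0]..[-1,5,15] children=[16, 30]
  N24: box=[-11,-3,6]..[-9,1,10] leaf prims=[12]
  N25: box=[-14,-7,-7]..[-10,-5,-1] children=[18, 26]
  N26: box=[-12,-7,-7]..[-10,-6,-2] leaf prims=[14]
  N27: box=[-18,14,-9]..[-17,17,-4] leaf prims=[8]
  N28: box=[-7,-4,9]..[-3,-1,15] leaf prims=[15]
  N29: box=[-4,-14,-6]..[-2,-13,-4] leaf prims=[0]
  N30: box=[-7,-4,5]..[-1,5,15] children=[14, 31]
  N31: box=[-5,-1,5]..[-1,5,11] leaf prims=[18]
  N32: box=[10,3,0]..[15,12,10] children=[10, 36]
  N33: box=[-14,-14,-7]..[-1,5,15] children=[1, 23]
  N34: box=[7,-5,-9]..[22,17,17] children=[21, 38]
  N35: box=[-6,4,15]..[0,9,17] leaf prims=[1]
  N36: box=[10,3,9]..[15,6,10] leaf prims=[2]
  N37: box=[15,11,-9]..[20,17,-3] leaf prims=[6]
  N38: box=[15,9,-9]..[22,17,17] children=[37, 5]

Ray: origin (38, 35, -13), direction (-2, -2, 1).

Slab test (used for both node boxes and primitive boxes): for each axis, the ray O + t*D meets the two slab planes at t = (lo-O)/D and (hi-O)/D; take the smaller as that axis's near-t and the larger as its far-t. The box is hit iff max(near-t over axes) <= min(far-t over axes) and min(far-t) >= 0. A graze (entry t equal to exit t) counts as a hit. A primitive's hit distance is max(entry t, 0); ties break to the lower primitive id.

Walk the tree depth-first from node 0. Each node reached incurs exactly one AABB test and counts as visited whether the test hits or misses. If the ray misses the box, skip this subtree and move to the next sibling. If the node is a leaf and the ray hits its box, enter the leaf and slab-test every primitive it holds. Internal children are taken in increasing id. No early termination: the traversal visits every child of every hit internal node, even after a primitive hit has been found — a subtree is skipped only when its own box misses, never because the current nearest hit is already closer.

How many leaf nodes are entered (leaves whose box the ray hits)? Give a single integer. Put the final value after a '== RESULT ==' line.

Walk:
N0 x:[8,28] y:[6,49/2] z:[3,30] -> hit [8,49/2], descend [13, 34]
  N13 x:[19,28] y:[6,49/2] z:[3,30] -> hit [19,49/2], descend [6, 33]
    N6 x:[19,28] y:[6,31/2] z:[3,30] -> miss, prune
    N33 x:[39/2,26] y:[15,49/2] z:[6,28] -> hit [39/2,49/2], descend [1, 23]
      N1 x:[20,26] y:[20,49/2] z:[6,12] -> miss, prune
      N23 x:[39/2,51/2] y:[15,39/2] z:[13,28] -> hit [39/2,39/2], descend [16, 30]
        N16 x:[47/2,51/2] y:[31/2,19] z:[13,24] -> miss, prune
        N30 x:[39/2,45/2] y:[15,39/2] z:[18,28] -> hit [39/2,39/2], descend [14, 31]
          N14 x:[41/2,45/2] y:[16,39/2] z:[22,28] -> miss, prune
          N31 x:[39/2,43/2] y:[15,18] z:[18,24] -> miss, prune
  N34 x:[8,31/2] y:[9,20] z:[4,30] -> hit [9,31/2], descend [21, 38]
    N21 x:[23/2,31/2] y:[23/2,20] z:[11,23] -> hit [23/2,31/2], descend [11, 32]
      N11 x:[12,31/2] y:[17,20] z:[11,16] -> miss, prune
      N32 x:[23/2,14] y:[23/2,16] z:[13,23] -> hit [13,14], descend [10, 36]
        N10 x:[13,27/2] y:[23/2,14] z:[13,19] -> hit [13,27/2] leaf, test {P7@t=13}
        N36 x:[23/2,14] y:[29/2,16] z:[22,23] -> miss, prune
    N38 x:[8,23/2] y:[9,13] z:[4,30] -> hit [9,23/2], descend [5, 37]
      N5 x:[8,21/2] y:[11,13] z:[27,30] -> miss, prune
      N37 x:[9,23/2] y:[9,12] z:[4,10] -> hit [9,10] leaf, test {P6@t=9}

Visited [0, 13, 6, 33, 1, 23, 16, 30, 14, 31, 34, 21, 11, 32, 10, 36, 38, 5, 37]. Tests: 19 box, 2 leaf. Nearest: P6.

== RESULT ==
2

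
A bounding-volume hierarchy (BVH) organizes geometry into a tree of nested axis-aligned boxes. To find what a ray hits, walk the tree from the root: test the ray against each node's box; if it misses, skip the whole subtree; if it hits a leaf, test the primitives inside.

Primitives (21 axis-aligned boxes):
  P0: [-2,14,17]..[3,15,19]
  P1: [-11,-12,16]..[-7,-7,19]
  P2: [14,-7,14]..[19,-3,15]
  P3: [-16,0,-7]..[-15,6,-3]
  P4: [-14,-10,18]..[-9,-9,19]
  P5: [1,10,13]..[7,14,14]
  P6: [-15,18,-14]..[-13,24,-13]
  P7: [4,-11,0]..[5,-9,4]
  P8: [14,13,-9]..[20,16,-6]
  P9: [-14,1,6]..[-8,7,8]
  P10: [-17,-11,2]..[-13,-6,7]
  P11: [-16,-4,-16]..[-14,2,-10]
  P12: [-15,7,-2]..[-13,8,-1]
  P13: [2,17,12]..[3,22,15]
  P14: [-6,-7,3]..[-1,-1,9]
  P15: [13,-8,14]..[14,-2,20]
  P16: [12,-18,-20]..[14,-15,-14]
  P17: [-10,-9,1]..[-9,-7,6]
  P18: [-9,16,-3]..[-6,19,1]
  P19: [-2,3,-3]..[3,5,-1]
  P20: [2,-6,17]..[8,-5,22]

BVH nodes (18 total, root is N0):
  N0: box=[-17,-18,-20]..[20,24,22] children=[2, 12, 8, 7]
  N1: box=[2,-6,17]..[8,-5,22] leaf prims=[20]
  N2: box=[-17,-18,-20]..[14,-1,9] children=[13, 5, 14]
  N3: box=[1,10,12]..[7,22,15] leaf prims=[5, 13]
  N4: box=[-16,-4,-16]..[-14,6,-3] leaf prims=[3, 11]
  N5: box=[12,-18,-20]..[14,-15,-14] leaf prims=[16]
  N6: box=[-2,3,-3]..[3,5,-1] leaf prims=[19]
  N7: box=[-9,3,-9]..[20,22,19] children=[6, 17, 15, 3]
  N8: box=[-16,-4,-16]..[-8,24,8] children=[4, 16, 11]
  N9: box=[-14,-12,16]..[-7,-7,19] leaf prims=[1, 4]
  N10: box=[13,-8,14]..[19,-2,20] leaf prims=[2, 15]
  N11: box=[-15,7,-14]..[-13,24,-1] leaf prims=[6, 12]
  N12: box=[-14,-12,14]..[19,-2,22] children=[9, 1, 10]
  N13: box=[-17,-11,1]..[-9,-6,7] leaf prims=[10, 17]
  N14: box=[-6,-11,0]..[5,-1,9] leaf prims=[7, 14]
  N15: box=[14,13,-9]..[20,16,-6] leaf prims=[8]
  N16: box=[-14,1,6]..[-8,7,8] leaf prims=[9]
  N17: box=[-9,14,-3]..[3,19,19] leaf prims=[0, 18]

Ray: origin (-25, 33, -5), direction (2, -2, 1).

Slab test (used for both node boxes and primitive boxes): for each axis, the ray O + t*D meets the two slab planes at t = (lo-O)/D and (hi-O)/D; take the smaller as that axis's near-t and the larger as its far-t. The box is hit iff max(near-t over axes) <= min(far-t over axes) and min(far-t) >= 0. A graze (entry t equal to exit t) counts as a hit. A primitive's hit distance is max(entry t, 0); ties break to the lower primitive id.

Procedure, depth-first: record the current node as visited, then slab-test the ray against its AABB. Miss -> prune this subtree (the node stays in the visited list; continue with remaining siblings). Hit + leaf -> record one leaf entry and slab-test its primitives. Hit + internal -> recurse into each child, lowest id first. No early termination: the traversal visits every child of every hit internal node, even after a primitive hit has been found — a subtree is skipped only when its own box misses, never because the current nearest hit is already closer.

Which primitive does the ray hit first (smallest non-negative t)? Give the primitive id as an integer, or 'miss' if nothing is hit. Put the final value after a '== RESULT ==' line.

Trace the traversal:
N0 x:[4,45/2] y:[9/2,51/2] z:[-15,27] -> hit [9/2,45/2], descend [2, 7, 8, 12]
  N2 x:[4,39/2] y:[17,51/2] z:[-15,14] -> miss, prune
  N7 x:[8,45/2] y:[11/2,15] z:[-4,24] -> hit [8,15], descend [3, 6, 15, 17]
    N3 x:[13,16] y:[11/2,23/2] z:[17,20] -> miss, prune
    N6 x:[23/2,14] y:[14,15] z:[2,4] -> miss, prune
    N15 x:[39/2,45/2] y:[17/2,10] z:[-4,-1] -> miss, prune
    N17 x:[8,14] y:[7,19/2] z:[2,24] -> hit [8,19/2] leaf, test {P0(miss), P18(miss)}
  N8 x:[9/2,17/2] y:[9/2,37/2] z:[-11,13] -> hit [9/2,17/2], descend [4, 11, 16]
    N4 x:[9/2,11/2] y:[27/2,37/2] z:[-11,2] -> miss, prune
    N11 x:[5,6] y:[9/2,13] z:[-9,4] -> miss, prune
    N16 x:[11/2,17/2] y:[13,16] z:[11,13] -> miss, prune
  N12 x:[11/2,22] y:[35/2,45/2] z:[19,27] -> hit [19,22], descend [1, 9, 10]
    N1 x:[27/2,33/2] y:[19,39/2] z:[22,27] -> miss, prune
    N9 x:[11/2,9] y:[20,45/2] z:[21,24] -> miss, prune
    N10 x:[19,22] y:[35/2,41/2] z:[19,25] -> hit [19,41/2] leaf, test {P2@t=39/2, P15@t=19}

order=[0, 2, 7, 3, 6, 15, 17, 8, 4, 11, 16, 12, 1, 9, 10]  |boxes|=15  |leaves|=2  hit=P15

== RESULT ==
15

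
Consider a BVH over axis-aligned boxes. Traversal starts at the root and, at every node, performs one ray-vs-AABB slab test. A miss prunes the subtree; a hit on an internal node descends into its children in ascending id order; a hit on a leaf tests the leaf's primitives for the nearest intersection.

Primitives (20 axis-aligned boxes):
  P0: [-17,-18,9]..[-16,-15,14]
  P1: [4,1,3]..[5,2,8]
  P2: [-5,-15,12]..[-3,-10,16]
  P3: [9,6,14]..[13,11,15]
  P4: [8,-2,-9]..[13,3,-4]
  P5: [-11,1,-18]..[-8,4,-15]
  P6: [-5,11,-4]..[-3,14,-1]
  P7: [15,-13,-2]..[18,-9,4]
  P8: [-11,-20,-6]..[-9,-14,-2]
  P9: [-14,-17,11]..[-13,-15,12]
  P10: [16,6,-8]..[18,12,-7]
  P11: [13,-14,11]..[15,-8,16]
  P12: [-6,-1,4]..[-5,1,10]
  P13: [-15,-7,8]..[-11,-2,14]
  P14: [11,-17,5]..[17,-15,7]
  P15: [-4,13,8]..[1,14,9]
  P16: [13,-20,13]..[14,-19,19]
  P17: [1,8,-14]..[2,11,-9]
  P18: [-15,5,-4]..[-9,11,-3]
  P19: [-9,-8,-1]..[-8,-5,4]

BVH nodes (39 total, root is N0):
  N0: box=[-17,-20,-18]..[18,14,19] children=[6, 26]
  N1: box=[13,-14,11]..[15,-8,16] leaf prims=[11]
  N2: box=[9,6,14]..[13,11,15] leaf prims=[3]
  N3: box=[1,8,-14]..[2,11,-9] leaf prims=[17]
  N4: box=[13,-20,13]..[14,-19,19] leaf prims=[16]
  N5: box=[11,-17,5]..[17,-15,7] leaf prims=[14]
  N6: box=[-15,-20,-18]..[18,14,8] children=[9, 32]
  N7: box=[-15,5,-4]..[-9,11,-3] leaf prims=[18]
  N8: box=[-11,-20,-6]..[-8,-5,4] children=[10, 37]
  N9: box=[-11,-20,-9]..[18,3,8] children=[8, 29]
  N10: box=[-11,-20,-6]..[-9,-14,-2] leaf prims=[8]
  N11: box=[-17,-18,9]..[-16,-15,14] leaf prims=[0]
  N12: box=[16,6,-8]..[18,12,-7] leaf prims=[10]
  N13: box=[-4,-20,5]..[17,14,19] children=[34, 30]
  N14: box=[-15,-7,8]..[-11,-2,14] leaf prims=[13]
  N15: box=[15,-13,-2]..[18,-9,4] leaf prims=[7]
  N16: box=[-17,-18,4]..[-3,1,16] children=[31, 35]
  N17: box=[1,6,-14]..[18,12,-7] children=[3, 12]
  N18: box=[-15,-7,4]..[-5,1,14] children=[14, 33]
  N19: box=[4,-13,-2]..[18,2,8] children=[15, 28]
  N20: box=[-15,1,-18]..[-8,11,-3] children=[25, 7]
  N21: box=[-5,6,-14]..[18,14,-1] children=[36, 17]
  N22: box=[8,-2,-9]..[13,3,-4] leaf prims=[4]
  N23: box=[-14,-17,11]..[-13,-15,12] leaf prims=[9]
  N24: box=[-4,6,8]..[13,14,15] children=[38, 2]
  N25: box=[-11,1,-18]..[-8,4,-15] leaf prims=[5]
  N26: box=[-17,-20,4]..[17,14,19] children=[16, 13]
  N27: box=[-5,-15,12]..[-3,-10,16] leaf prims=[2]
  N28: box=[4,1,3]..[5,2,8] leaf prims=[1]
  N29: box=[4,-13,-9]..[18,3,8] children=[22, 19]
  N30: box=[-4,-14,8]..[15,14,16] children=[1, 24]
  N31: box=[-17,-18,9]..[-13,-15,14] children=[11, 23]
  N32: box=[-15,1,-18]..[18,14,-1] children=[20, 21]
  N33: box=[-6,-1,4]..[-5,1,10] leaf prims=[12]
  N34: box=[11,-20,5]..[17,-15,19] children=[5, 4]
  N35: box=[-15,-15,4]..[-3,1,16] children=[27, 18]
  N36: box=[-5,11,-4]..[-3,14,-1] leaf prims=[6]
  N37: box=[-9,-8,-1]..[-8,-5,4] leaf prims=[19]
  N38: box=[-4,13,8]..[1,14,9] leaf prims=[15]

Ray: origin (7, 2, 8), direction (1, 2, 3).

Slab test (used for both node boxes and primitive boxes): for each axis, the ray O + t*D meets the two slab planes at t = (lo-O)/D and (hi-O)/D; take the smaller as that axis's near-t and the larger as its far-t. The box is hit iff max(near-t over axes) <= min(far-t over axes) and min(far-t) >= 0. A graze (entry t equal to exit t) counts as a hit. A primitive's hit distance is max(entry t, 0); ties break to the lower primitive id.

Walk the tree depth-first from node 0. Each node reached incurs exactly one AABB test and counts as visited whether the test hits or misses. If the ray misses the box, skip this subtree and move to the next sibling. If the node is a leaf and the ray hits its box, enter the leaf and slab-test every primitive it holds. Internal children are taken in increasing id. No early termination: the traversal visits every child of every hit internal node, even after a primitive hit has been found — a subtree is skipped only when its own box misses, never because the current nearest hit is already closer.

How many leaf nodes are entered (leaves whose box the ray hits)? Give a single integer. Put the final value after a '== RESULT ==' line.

Trace the traversal:
N0 x:[-24,11] y:[-11,6] z:[-26/3,11/3] -> hit [-26/3,11/3], descend [6, 26]
  N6 x:[-22,11] y:[-11,6] z:[-26/3,0] -> hit [-26/3,0], descend [9, 32]
    N9 x:[-18,11] y:[-11,1/2] z:[-17/3,0] -> hit [-17/3,0], descend [8, 29]
      N8 x:[-18,-15] y:[-11,-7/2] z:[-14/3,-4/3] -> miss, prune
      N29 x:[-3,11] y:[-15/2,1/2] z:[-17/3,0] -> hit [-3,0], descend [19, 22]
        N19 x:[-3,11] y:[-15/2,0] z:[-10/3,0] -> hit [-3,0], descend [15, 28]
          N15 x:[8,11] y:[-15/2,-11/2] z:[-10/3,-4/3] -> miss, prune
          N28 x:[-3,-2] y:[-1/2,0] z:[-5/3,0] -> miss, prune
        N22 x:[1,6] y:[-2,1/2] z:[-17/3,-4] -> miss, prune
    N32 x:[-22,11] y:[-1/2,6] z:[-26/3,-3] -> miss, prune
  N26 x:[-24,10] y:[-11,6] z:[-4/3,11/3] -> hit [-4/3,11/3], descend [13, 16]
    N13 x:[-11,10] y:[-11,6] z:[-1,11/3] -> hit [-1,11/3], descend [30, 34]
      N30 x:[-11,8] y:[-8,6] z:[0,8/3] -> hit [0,8/3], descend [1, 24]
        N1 x:[6,8] y:[-8,-5] z:[1,8/3] -> miss, prune
        N24 x:[-11,6] y:[2,6] z:[0,7/3] -> hit [2,7/3], descend [2, 38]
          N2 x:[2,6] y:[2,9/2] z:[2,7/3] -> hit [2,7/3] leaf, test {P3@t=2}
          N38 x:[-11,-6] y:[11/2,6] z:[0,1/3] -> miss, prune
      N34 x:[4,10] y:[-11,-17/2] z:[-1,11/3] -> miss, prune
    N16 x:[-24,-10] y:[-10,-1/2] z:[-4/3,8/3] -> miss, prune

Visited [0, 6, 9, 8, 29, 19, 15, 28, 22, 32, 26, 13, 30, 1, 24, 2, 38, 34, 16]. Tests: 19 box, 1 leaf. Nearest: P3.

== RESULT ==
1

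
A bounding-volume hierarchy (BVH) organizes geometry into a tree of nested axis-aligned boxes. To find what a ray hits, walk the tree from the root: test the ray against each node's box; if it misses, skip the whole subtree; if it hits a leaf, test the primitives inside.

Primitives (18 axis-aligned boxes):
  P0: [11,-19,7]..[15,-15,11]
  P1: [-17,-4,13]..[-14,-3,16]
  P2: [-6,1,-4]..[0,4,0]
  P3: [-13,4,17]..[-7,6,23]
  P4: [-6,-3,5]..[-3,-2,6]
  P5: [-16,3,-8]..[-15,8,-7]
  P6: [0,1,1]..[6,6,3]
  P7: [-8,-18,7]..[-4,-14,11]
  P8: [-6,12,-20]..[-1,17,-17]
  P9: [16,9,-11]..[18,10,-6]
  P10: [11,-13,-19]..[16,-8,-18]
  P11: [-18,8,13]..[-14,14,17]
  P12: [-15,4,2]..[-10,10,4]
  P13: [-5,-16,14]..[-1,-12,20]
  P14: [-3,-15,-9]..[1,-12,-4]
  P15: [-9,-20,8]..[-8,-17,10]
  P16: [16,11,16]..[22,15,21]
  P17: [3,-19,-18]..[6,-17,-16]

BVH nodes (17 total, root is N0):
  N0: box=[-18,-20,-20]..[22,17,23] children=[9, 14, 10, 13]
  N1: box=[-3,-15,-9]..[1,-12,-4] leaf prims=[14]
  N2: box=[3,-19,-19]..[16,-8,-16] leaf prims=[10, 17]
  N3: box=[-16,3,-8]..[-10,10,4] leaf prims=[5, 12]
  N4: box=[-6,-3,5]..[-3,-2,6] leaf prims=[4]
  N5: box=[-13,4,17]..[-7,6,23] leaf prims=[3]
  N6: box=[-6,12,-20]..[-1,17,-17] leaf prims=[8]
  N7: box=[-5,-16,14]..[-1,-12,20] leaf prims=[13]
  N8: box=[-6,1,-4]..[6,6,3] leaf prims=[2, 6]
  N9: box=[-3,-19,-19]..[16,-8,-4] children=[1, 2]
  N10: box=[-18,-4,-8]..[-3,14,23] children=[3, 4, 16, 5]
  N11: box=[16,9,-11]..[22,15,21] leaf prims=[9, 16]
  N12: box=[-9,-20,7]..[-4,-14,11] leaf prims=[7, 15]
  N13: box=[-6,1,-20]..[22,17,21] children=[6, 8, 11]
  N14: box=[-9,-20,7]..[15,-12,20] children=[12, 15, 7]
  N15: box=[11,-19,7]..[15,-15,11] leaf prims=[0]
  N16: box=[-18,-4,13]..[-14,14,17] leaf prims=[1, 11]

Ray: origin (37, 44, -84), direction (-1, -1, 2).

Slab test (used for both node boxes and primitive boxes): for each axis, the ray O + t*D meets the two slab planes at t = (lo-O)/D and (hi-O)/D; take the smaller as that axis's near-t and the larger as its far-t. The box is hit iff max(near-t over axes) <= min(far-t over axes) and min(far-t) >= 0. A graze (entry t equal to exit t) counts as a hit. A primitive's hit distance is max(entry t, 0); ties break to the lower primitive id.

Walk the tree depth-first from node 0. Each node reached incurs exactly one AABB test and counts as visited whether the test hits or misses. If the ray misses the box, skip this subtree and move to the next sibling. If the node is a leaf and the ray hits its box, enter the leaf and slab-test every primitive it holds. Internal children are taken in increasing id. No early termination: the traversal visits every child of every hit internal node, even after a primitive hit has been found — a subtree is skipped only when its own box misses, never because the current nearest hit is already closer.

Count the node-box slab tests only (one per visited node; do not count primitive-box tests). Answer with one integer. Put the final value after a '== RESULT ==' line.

Trace the traversal:
N0 x:[15,55] y:[27,64] z:[32,107/2] -> hit [32,107/2], descend [9, 10, 13, 14]
  N9 x:[21,40] y:[52,63] z:[65/2,40] -> miss, prune
  N10 x:[40,55] y:[30,48] z:[38,107/2] -> hit [40,48], descend [3, 4, 5, 16]
    N3 x:[47,53] y:[34,41] z:[38,44] -> miss, prune
    N4 x:[40,43] y:[46,47] z:[89/2,45] -> miss, prune
    N5 x:[44,50] y:[38,40] z:[101/2,107/2] -> miss, prune
    N16 x:[51,55] y:[30,48] z:[97/2,101/2] -> miss, prune
  N13 x:[15,43] y:[27,43] z:[32,105/2] -> hit [32,43], descend [6, 8, 11]
    N6 x:[38,43] y:[27,32] z:[32,67/2] -> miss, prune
    N8 x:[31,43] y:[38,43] z:[40,87/2] -> hit [40,43] leaf, test {P2@t=40, P6(miss)}
    N11 x:[15,21] y:[29,35] z:[73/2,105/2] -> miss, prune
  N14 x:[22,46] y:[56,64] z:[91/2,52] -> miss, prune

Summary -> nodes [0, 9, 10, 3, 4, 5, 16, 13, 6, 8, 11, 14]; box-tests=12; leaf-entries=1; first=P2

== RESULT ==
12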